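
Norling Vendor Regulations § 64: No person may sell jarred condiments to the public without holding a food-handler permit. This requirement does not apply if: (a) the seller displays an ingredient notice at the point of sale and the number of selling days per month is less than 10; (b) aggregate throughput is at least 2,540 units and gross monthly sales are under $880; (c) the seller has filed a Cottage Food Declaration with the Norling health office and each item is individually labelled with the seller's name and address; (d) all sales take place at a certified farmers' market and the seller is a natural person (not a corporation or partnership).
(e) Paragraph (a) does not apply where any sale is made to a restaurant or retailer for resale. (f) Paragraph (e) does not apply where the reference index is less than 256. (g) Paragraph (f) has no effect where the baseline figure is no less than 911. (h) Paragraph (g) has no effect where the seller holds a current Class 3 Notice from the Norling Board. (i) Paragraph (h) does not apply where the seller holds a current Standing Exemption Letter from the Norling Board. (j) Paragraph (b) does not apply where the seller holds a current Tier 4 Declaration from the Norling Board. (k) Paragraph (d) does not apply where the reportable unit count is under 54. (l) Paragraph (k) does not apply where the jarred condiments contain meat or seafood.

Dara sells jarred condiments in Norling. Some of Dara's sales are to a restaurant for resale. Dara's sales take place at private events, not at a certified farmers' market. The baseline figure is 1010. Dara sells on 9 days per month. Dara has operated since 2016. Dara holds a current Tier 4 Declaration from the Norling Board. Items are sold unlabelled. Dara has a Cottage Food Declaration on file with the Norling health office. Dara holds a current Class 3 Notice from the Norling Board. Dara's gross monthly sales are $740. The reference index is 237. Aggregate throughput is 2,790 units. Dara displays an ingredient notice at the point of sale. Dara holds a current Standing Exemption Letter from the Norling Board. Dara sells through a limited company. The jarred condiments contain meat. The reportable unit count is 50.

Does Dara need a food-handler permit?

All of (a)'s requirements are met (an ingredient notice is displayed; the number of selling days per month is 9, less than the 10 limit). Turning to paragraphs (e)–(i): (e) operates against (a): some sales are to a restaurant for resale. (f) is engaged (the reference index is 237, less than the 256 limit), but is displaced by (g): (g) operates against (f): the baseline figure is 1,010, meeting the 911 threshold. (h) would limit (g) — a current Class 3 Notice is held — but (i) sets (h) aside: (i) is engaged — a current Standing Exemption Letter is held. (a) is therefore removed.
All of (b)'s requirements are met (aggregate throughput is 2,790 units, meeting the 2,540 units threshold; gross monthly sales are $740, under the $880 limit). But applying paragraph (j): (j) operates against (b): a current Tier 4 Declaration is held. Exception (b) does not apply.
Exception (c) does not apply: items are sold unlabelled.
Exception (d) requires that all sales take place at a certified farmers' market; but sales are at private events, not a certified farmers' market, so (d) is unavailable.
None of the exceptions is available; § 64 applies in full.

Yes — Dara must hold a food-handler permit.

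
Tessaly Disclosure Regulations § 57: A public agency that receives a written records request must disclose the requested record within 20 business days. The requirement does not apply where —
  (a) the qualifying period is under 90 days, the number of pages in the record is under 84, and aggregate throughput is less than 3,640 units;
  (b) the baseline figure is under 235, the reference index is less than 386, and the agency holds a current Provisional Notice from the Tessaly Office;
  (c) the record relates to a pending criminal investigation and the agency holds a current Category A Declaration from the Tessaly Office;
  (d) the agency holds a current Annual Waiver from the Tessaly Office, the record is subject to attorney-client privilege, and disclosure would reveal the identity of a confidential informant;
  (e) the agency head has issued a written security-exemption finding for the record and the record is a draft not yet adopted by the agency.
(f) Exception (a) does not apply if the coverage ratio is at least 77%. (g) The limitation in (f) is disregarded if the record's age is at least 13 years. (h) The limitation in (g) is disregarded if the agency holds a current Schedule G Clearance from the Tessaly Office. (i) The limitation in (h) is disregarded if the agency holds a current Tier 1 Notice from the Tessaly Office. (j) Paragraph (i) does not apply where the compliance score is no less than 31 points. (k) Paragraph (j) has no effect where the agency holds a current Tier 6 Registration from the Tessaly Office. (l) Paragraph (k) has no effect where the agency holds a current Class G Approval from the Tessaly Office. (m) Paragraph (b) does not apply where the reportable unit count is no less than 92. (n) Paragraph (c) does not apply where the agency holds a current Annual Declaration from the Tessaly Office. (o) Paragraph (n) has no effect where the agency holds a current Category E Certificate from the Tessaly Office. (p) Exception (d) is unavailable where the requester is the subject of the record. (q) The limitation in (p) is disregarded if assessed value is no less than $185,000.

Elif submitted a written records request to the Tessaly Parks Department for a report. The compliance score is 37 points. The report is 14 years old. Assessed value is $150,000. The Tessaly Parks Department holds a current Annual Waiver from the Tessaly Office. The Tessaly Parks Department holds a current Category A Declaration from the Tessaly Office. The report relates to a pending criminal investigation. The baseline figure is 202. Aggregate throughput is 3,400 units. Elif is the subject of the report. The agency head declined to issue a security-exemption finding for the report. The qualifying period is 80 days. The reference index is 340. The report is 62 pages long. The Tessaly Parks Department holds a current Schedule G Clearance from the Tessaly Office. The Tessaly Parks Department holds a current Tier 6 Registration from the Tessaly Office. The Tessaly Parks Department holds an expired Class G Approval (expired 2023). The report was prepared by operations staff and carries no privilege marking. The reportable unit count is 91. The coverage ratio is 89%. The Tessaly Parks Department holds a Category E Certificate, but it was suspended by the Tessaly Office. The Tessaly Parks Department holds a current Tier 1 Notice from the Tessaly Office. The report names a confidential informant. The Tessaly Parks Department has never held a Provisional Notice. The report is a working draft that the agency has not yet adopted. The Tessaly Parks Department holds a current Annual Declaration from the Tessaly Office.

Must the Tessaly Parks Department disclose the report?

All of (a)'s requirements are met (the qualifying period is 80 days, under the 90 days limit; the number of pages in the record is 62, under the 84 limit; aggregate throughput is 3,400 units, less than the 3,640 units limit). Considering the limiting provisions: (f) would limit (a) — the coverage ratio is 89%, meeting the 77% threshold — but (g) sets (f) aside: (g) is triggered — the record's age is 14 years, meeting the 13 years threshold. (h) is triggered (a current Schedule G Clearance is held), but is displaced by (i): (i) is triggered — a current Tier 1 Notice is held. (j) is engaged (the compliance score is 37 points, meeting the 31 points threshold), but is displaced by (k): (k) operates against (j): a current Tier 6 Registration is held. (l), which would lift (k), is inapplicable — the Class G Approval is not current. Exception (a) stands.
Exception (b) does not apply: no current Provisional Notice is held.
Exception (c) is satisfied on its face — the report relates to a pending investigation; a current Category A Declaration is held. However, paragraphs (n)–(o) must be considered: (n) is triggered — a current Annual Declaration is held. (o), which would lift (n), is not triggered — no current Category E Certificate is held. So (c) is unavailable.
Exception (d) does not apply: the report carries no privilege marking.
Exception (e) requires that the agency head has issued a written security-exemption finding for the record; but the agency head declined to issue a security-exemption finding, so (e) is unavailable.

No — exception (a) applies; the Tessaly Parks Department is not required to disclose the report.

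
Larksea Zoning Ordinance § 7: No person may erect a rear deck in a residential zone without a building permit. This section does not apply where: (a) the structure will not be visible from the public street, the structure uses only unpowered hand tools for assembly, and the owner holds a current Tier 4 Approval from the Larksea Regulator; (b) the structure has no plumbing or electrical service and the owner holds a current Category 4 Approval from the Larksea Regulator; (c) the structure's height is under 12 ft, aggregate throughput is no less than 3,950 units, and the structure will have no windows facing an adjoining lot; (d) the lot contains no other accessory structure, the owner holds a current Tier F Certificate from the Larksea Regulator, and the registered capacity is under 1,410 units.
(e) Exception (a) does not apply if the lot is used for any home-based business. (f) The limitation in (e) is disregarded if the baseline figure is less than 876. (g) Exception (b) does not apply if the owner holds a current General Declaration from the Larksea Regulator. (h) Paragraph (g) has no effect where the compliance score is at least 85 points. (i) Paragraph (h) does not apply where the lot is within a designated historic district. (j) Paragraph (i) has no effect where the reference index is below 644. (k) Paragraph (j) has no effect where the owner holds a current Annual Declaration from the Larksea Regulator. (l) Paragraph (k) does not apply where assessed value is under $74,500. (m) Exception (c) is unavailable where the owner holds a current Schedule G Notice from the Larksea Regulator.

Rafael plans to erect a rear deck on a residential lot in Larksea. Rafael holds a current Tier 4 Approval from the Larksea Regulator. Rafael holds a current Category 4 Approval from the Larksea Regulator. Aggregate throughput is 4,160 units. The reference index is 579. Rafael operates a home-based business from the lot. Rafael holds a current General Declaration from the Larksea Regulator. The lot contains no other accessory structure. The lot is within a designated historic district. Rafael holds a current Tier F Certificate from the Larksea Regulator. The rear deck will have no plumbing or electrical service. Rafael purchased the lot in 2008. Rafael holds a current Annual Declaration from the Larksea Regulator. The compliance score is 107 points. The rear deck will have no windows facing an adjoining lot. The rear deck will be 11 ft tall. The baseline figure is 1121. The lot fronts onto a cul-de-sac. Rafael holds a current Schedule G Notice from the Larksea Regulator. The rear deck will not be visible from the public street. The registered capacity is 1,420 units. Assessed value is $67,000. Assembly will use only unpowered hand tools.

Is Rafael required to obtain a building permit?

Exception (a)'s conditions are all satisfied: the structure will not be visible from the street; assembly uses only hand tools; a current Tier 4 Approval is held. But: (e) operates — a home-based business operates on the lot. (f) is not triggered (the baseline figure is 1,121, not less than 876), so (e) stands. So (a) is unavailable.
Exception (b): there is no plumbing or electrical service; a current Category 4 Approval is held — every condition holds. Applying paragraphs (g)–(l): (g) operates (a current General Declaration is held), but is overridden by (h): (h) operates against (g): the compliance score is 107 points, meeting the 85 points threshold. (i) would limit (h) — the lot is in a historic district — but (j) sets (i) aside: (j) applies — the reference index is 579, below the 644 limit. (k) is triggered (a current Annual Declaration is held), but is itself disapplied by (l): (l) is engaged — assessed value is $67,000, under the $74,500 limit. So (b) applies.
Exception (c)'s conditions are all satisfied: the structure's height is 11 ft, under the 12 ft limit; aggregate throughput is 4,160 units, meeting the 3,950 units threshold; no windows face an adjoining lot. However, paragraph (m) must be considered: (m) operates against (c): a current Schedule G Notice is held. (c) is therefore removed.
Exception (d) fails — the registered capacity is 1,420 units, not under 1,410 units.

No — exception (b) applies; Rafael does not need a building permit.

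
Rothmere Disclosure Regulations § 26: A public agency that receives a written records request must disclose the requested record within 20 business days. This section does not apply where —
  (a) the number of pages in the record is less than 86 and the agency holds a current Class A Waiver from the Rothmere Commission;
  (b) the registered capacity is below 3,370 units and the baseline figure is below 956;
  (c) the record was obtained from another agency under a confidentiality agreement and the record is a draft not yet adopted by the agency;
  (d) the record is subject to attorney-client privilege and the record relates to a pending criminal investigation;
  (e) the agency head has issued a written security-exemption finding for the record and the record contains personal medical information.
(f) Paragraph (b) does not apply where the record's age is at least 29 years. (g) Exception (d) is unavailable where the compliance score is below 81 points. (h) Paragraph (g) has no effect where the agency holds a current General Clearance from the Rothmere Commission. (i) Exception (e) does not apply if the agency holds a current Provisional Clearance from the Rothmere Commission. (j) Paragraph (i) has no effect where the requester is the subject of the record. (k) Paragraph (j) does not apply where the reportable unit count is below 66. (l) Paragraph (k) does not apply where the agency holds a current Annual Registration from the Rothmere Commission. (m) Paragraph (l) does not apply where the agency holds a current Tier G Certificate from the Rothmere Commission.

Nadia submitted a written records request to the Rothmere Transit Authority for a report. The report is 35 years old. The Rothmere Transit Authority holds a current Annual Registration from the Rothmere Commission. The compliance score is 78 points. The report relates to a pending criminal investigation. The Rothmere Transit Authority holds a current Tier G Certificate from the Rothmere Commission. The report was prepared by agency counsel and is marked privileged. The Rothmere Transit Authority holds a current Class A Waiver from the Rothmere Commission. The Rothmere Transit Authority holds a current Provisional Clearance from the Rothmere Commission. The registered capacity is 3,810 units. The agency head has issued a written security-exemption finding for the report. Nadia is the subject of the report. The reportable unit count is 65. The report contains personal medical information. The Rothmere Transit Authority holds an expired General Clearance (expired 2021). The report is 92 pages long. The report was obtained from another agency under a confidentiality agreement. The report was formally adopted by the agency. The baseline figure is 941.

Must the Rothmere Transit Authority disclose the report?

Exception (a) does not apply: the number of pages in the record is 92, not less than 86.
Exception (b) fails — the registered capacity is 3,810 units, not below 3,370 units.
Exception (c) requires that the record is a draft not yet adopted by the agency; but the report has been formally adopted, so (c) is unavailable.
Exception (d) is satisfied on its face — the report is privileged; the report relates to a pending investigation. Turning to paragraphs (g)–(h): (g) operates — the compliance score is 78 points, below the 81 points limit. (h), which would lift (g), does not operate here — the General Clearance is not current. (d) is therefore removed.
Exception (e)'s conditions are all satisfied: a written security-exemption finding has been issued; the report contains personal medical information. However, paragraphs (i)–(m) must be considered: (i) is triggered — a current Provisional Clearance is held. (j) applies (Nadia is the subject of the report), but is overridden by (k): (k) operates against (j): the reportable unit count is 65, below the 66 limit. (l) would limit (k) — a current Annual Registration is held — but (m) sets (l) aside: (m) applies — a current Tier G Certificate is held. So (e) is unavailable.
No exception displaces § 26.

Yes — the Rothmere Transit Authority must disclose the report.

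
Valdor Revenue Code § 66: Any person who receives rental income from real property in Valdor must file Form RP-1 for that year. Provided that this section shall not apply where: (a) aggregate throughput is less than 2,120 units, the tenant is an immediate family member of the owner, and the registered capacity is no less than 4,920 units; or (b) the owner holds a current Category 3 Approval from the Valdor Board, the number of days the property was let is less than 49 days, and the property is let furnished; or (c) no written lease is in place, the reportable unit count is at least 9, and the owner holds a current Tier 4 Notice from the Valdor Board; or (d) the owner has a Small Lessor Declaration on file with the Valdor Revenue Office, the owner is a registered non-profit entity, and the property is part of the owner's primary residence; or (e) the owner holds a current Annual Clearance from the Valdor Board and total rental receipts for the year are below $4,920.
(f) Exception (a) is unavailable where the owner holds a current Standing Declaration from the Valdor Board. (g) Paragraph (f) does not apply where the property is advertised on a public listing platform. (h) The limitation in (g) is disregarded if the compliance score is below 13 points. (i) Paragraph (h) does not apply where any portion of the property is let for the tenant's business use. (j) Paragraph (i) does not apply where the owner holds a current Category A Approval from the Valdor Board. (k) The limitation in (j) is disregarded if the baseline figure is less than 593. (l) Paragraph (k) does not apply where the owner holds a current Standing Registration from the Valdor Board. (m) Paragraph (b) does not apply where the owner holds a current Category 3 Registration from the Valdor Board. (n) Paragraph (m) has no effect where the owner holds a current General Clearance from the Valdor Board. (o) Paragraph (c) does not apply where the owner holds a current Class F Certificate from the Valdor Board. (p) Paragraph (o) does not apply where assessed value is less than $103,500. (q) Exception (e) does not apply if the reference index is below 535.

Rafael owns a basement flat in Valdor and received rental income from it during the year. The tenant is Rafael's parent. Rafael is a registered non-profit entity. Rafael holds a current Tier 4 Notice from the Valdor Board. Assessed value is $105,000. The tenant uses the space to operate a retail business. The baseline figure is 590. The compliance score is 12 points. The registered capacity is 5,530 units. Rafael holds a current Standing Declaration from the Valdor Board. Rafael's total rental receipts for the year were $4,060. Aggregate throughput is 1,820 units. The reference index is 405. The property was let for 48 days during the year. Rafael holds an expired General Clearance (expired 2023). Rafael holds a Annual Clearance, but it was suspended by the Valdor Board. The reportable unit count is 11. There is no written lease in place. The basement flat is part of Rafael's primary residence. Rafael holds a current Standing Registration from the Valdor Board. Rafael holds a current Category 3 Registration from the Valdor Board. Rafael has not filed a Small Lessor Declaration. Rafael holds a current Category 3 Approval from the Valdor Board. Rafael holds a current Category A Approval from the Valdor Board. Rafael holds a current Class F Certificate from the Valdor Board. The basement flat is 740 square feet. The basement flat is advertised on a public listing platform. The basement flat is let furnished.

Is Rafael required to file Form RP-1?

All of (a)'s requirements are met (aggregate throughput is 1,820 units, less than the 2,120 units limit; the tenant is an immediate family member; the registered capacity is 5,530 units, meeting the 4,920 units threshold). But applying paragraphs (f)–(l): (f) applies — a current Standing Declaration is held. (g) would limit (f) — the property is publicly advertised — but (h) sets (g) aside: (h) applies — the compliance score is 12 points, below the 13 points limit. (i) is engaged (the space is let for business use), but is displaced by (j): (j) operates against (i): a current Category A Approval is held. (k) operates (the baseline figure is 590, less than the 593 limit), but is overridden by (l): (l) operates against (k): a current Standing Registration is held. So (a) is unavailable.
Exception (b) is satisfied on its face — a current Category 3 Approval is held; the number of days the property was let is 48 days, less than the 49 days limit; the property is let furnished. But: (m) applies — a current Category 3 Registration is held. (n) is inapplicable (there is no General Clearance in force), so (m) stands. (b) is therefore removed.
Exception (c): there is no written lease; the reportable unit count is 11, meeting the 9 threshold; a current Tier 4 Notice is held — every condition holds. Turning to paragraphs (o)–(p): (o) applies — a current Class F Certificate is held. (p), which would lift (o), is not engaged — assessed value is $105,000, not less than $103,500. Exception (c) does not apply.
Exception (d) requires that the owner has a Small Lessor Declaration on file with the Valdor Revenue Office; but no Small Lessor Declaration is on file, so (d) is unavailable.
Exception (e) fails — the Annual Clearance is not current.
No exception applies. The general rule governs.

Yes — Rafael must file Form RP-1.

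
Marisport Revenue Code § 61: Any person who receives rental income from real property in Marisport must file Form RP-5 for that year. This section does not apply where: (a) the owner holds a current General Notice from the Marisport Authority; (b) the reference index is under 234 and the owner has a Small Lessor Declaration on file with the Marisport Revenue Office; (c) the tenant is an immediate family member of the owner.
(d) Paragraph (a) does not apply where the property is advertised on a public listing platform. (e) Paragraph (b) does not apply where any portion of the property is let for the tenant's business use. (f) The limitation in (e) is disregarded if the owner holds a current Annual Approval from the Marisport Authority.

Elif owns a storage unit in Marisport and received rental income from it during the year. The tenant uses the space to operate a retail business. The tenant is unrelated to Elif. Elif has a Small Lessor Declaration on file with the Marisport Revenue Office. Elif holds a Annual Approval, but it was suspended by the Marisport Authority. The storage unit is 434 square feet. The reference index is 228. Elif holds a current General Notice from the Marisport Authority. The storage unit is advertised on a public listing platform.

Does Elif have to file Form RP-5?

Exception (a) is satisfied on its face — a current General Notice is held. However, paragraph (d) must be considered: (d) operates against (a): the property is publicly advertised. Exception (a) does not apply.
Exception (b)'s conditions are all satisfied: the reference index is 228, under the 234 limit; a Small Lessor Declaration is on file. But: (e) is triggered — the space is let for business use. (f) is not triggered (no current Annual Approval is held), so (e) stands. So (b) is unavailable.
Exception (c) fails — the tenant is unrelated to the owner.
No exception is made out. Elif falls within the general rule.

Yes — Elif must file Form RP-5.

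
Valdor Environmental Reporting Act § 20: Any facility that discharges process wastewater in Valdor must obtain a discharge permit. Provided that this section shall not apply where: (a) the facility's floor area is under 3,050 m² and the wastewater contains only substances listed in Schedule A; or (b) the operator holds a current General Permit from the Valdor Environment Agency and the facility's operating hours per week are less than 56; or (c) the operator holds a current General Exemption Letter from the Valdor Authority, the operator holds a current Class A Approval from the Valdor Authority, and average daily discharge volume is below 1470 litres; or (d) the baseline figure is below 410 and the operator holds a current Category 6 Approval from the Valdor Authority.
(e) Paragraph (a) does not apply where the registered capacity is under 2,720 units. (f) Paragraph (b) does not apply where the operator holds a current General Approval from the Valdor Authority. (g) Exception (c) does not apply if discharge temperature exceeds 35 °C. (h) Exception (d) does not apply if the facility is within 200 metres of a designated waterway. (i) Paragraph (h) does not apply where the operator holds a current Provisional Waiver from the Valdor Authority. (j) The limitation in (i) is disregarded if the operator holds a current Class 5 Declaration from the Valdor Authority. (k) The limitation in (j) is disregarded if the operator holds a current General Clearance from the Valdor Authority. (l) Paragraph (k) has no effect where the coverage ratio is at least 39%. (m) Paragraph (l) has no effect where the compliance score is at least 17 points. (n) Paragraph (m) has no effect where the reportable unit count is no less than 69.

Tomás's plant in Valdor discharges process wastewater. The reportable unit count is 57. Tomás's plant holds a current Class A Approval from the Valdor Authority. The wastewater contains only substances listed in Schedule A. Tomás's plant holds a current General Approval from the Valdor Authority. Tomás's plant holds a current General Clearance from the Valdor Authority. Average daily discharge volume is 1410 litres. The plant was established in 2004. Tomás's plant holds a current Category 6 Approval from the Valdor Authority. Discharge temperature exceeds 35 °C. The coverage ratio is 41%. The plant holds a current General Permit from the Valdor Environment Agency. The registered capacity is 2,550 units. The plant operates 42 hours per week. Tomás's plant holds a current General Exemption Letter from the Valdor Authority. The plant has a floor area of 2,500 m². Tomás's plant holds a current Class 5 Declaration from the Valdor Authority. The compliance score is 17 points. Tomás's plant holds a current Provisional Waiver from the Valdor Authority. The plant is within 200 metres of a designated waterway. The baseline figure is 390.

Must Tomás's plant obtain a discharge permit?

Exception (a): the facility's floor area is 2,500 m², under the 3,050 m² limit; the wastewater is Schedule-A-only — every condition holds. However, paragraph (e) must be considered: (e) is engaged — the registered capacity is 2,550 units, under the 2,720 units limit. Exception (a) does not apply.
Exception (b): a current General Permit is held; the facility's operating hours per week are 42, less than the 56 limit — every condition holds. However, paragraph (f) must be considered: (f) operates — a current General Approval is held. (b) is therefore removed.
Exception (c) is satisfied on its face — a current General Exemption Letter is held; a current Class A Approval is held; average daily discharge volume is 1410 litres, below the 1470 litres limit. But applying paragraph (g): (g) operates against (c): discharge temperature exceeds 35 °C. Exception (c) does not apply.
All of (d)'s requirements are met (the baseline figure is 390, below the 410 limit; a current Category 6 Approval is held). As to paragraphs (h)–(n): (h) is engaged (the plant is within 200 m of a designated waterway), but is displaced by (i): (i) operates against (h): a current Provisional Waiver is held. (j) is triggered (a current Class 5 Declaration is held), but is displaced by (k): (k) operates — a current General Clearance is held. (l) would limit (k) — the coverage ratio is 41%, meeting the 39% threshold — but (m) sets (l) aside: (m) operates against (l): the compliance score is 17 points, meeting the 17 points threshold. (n) is not engaged (the reportable unit count is 57, short of 69), so (m) stands. Exception (d) stands.

No — exception (d) applies; Tomás's plant is not required to obtain a discharge permit.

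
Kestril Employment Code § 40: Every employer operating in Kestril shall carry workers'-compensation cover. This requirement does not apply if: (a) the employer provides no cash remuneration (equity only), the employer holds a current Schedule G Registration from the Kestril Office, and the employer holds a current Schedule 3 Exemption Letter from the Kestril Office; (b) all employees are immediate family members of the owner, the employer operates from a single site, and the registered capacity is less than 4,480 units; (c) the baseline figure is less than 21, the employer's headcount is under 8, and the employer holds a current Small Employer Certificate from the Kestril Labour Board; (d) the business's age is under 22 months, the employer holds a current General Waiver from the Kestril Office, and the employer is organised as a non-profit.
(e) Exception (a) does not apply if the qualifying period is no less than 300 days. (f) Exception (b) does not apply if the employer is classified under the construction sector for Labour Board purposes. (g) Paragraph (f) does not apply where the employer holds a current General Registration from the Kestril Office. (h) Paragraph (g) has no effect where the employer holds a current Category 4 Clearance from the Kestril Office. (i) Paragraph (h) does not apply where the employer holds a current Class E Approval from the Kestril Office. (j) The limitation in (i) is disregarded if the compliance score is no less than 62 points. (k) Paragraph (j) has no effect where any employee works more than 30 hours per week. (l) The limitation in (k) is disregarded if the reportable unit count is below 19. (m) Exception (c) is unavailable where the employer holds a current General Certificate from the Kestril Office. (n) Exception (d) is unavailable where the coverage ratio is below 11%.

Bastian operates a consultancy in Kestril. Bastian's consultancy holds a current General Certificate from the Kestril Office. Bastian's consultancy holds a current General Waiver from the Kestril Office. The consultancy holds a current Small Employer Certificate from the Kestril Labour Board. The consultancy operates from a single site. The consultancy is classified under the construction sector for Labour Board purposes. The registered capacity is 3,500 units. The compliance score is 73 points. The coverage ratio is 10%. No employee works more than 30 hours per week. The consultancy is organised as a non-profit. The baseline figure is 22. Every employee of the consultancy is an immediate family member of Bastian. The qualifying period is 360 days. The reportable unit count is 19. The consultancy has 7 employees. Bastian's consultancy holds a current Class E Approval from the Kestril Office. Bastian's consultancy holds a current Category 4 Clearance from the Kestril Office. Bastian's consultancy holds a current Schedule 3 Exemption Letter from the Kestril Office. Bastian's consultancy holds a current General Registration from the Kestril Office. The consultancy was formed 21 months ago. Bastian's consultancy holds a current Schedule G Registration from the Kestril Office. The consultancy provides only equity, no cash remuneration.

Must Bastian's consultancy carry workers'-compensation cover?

Exception (a) is satisfied on its face — remuneration is equity-only; a current Schedule G Registration is held; a current Schedule 3 Exemption Letter is held. Turning to paragraph (e): (e) applies — the qualifying period is 360 days, meeting the 300 days threshold. Exception (a) does not apply.
Exception (b)'s conditions are all satisfied: every employee is an immediate family member; the employer operates from a single site; the registered capacity is 3,500 units, less than the 4,480 units limit. However, paragraphs (f)–(l) must be considered: (f) applies — the consultancy is classified under the construction sector. (g) would limit (f) — a current General Registration is held — but (h) sets (g) aside: (h) is engaged — a current Category 4 Clearance is held. (i) is triggered (a current Class E Approval is held), but is displaced by (j): (j) operates — the compliance score is 73 points, meeting the 62 points threshold. (k), which would lift (j), is inapplicable — no employee exceeds 30 hours/week. So (b) is unavailable.
Exception (c) fails — the baseline figure is 22, not less than 21.
All of (d)'s requirements are met (the business's age is 21 months, under the 22 months limit; a current General Waiver is held; the employer is a non-profit). However, paragraph (n) must be considered: (n) operates against (d): the coverage ratio is 10%, below the 11% limit. Exception (d) does not apply.
Every exception is unavailable, so the rule governs.

Yes — Bastian's consultancy must carry workers'-compensation cover.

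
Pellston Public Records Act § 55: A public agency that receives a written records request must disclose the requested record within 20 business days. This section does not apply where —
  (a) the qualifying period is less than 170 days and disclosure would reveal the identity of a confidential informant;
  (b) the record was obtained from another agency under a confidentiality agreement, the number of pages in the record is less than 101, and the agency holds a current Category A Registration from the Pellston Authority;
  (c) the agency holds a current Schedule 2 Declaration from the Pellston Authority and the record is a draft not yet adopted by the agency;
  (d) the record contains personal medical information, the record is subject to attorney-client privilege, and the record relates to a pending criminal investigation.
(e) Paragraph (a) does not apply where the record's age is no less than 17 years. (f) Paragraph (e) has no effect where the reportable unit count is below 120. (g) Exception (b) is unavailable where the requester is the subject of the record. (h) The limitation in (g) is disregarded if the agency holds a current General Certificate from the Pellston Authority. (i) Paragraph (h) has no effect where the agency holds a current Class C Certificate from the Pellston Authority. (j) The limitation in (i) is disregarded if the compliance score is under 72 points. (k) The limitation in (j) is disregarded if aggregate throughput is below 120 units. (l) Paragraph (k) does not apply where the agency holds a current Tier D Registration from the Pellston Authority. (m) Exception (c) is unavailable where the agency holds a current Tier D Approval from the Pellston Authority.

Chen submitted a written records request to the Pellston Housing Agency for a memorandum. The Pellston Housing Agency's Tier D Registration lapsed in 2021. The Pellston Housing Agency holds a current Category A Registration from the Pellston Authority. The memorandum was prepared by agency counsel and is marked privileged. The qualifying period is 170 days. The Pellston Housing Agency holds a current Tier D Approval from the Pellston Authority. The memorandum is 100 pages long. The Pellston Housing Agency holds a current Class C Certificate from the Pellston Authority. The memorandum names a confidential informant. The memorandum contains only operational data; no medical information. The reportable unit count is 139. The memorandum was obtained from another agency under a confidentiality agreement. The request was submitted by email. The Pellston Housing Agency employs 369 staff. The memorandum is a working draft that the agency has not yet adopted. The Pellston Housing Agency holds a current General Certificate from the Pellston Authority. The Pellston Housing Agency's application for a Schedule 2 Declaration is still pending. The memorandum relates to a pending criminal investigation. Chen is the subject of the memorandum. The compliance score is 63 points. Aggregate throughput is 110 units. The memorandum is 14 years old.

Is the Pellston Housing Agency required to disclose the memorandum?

Yes — the Pellston Housing Agency must disclose the memorandum.

Exception (a) requires that the qualifying period is less than 170 days; but the qualifying period is 170 days, not less than 170 days, so (a) is unavailable.
Exception (b) is satisfied on its face — the memorandum was obtained under a confidentiality agreement; the number of pages in the record is 100, less than the 101 limit; a current Category A Registration is held. But applying paragraphs (g)–(l): (g) operates — Chen is the subject of the memorandum. (h) operates (a current General Certificate is held), but is displaced by (i): (i) operates against (h): a current Class C Certificate is held. (j) would limit (i) — the compliance score is 63 points, under the 72 points limit — but (k) sets (j) aside: (k) operates against (j): aggregate throughput is 110 units, below the 120 units limit. (l) is inapplicable (no current Tier D Registration is held), so (k) stands. Exception (b) does not apply.
Exception (c) does not apply: there is no Schedule 2 Declaration in force.
Exception (d) fails — the memorandum contains only operational data.
No exception displaces § 55.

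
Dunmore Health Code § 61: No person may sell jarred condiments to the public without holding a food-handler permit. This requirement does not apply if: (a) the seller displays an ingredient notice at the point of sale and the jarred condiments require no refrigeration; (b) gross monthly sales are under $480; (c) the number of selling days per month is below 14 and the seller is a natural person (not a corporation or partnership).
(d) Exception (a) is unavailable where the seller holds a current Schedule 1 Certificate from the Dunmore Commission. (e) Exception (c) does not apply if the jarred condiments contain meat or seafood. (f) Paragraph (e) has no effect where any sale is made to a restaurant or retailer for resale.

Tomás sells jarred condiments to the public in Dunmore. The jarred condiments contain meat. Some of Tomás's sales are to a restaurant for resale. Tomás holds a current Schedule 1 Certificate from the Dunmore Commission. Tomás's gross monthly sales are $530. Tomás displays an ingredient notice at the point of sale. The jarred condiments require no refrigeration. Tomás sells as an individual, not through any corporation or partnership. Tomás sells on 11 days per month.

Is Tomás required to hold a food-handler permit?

All of (a)'s requirements are met (an ingredient notice is displayed; the jarred condiments are shelf-stable). But applying paragraph (d): (d) operates against (a): a current Schedule 1 Certificate is held. Exception (a) does not apply.
Exception (b) requires that gross monthly sales are under $480; but gross monthly sales are $530, not under $480, so (b) is unavailable.
Exception (c): the number of selling days per month is 11, below the 14 limit; the seller is a natural person — every condition holds. Applying paragraphs (e)–(f): (e) operates (the jarred condiments contain meat), but yields to (f): (f) operates against (e): some sales are to a restaurant for resale. (c) remains available.

No — exception (c) applies; Tomás is not required to hold a food-handler permit.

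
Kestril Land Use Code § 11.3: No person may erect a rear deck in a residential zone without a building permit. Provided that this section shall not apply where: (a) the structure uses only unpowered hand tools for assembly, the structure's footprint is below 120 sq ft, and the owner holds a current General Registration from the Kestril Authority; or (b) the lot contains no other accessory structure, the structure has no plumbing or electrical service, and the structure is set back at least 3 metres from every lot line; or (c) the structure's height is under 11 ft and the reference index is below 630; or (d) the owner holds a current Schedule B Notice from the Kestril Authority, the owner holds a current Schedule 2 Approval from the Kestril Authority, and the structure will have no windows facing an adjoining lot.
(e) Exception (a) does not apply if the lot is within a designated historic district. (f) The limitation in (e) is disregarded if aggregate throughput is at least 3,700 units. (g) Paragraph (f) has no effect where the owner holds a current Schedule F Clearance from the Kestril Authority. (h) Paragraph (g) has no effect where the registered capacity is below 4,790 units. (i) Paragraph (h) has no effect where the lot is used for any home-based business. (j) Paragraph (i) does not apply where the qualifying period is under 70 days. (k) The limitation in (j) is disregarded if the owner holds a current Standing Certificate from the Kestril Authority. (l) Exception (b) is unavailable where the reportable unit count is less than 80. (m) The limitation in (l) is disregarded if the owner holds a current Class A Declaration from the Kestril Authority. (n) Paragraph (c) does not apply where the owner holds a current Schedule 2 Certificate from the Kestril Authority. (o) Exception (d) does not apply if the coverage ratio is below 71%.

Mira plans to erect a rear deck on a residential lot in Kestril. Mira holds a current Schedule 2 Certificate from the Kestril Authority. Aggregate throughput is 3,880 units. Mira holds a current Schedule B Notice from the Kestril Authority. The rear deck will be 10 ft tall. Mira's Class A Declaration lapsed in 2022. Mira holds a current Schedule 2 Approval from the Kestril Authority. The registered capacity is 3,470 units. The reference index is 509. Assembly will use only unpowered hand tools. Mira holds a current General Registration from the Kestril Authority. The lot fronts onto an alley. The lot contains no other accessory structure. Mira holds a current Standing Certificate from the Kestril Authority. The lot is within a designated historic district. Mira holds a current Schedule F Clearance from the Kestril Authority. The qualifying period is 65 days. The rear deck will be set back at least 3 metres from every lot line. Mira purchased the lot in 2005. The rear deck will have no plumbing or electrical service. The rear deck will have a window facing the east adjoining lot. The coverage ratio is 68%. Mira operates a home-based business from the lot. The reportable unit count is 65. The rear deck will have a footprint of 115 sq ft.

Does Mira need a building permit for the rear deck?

Yes — Mira must obtain a building permit.

Exception (a): assembly uses only hand tools; the structure's footprint is 115 sq ft, below the 120 sq ft limit; a current General Registration is held — every condition holds. But: (e) applies — the lot is in a historic district. (f) operates (aggregate throughput is 3,880 units, meeting the 3,700 units threshold), but is overridden by (g): (g) operates against (f): a current Schedule F Clearance is held. (h) would limit (g) — the registered capacity is 3,470 units, below the 4,790 units limit — but (i) sets (h) aside: (i) operates against (h): a home-based business operates on the lot. (j) is triggered (the qualifying period is 65 days, under the 70 days limit), but is overridden by (k): (k) operates against (j): a current Standing Certificate is held. Exception (a) does not apply.
Exception (b)'s conditions are all satisfied: the lot has no other accessory structure; there is no plumbing or electrical service; the setback is at least 3 m on every side. However, paragraphs (l)–(m) must be considered: (l) operates against (b): the reportable unit count is 65, less than the 80 limit. (m) does not operate here (there is no Class A Declaration in force), so (l) stands. So (b) is unavailable.
Exception (c)'s conditions are all satisfied: the structure's height is 10 ft, under the 11 ft limit; the reference index is 509, below the 630 limit. But: (n) is triggered — a current Schedule 2 Certificate is held. (c) is therefore removed.
Exception (d) requires that the structure will have no windows facing an adjoining lot; but a window faces an adjoining lot, so (d) is unavailable.
Every exception is unavailable, so the rule governs.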